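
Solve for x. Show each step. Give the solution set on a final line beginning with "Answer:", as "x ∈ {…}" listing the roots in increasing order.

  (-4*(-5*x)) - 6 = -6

Step 1. [(-4*(-5*x)) - 6 = -6] add 6: x sits inside (… - 6) ⇒ sub: -4*(-5*x) = 0.
Step 2. [-4*(-5*x) = 0] divide by the outer -4. So div: -5*x = 0.
Step 3. [-5*x = 0] leading coefficient -5: divide by -5 ⇒ div: x = 0.

Answer: x ∈ {0}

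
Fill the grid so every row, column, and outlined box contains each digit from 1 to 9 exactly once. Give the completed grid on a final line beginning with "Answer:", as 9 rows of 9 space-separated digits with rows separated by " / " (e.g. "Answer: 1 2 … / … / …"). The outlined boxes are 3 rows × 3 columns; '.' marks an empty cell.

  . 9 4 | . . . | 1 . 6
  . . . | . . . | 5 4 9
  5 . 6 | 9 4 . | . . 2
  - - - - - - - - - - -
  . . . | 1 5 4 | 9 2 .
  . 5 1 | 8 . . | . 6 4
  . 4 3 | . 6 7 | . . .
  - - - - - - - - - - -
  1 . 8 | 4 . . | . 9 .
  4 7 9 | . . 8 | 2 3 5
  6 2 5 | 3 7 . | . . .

Step 1. [r6c7∈{8}] r6c7 is down to just 8. So r6c7=8.
Step 2. [r2c3∈{2,7}] col 3 places 2 nowhere but r2c3 ⇒ r2c3=2.
Step 3. [r6c4∈{2}] nothing but 2 survives at r6c4. So r6c4=2.
Step 4. [r3c7∈{3,7}] 3 has one home in box 3: r3c7, so r3c7=3.
Step 5. [r3c6∈{1}] r3c6 has the single candidate 1. So r3c6=1.
Step 6. [r3c2∈{8}] r3c2 has the single candidate 8, so r3c2=8.
Step 7. [r5c7∈{7}] nothing but 7 survives at r5c7 ⇒ r5c7=7.
Step 8. [r7c6∈{2,5,6}] r7c6 is the only open cell in row 7 admitting 5 ⇒ r7c6=5.
Step 9. [r5c5∈{3,9}] in col 5, 9 fits only at r5c5. So r5c5=9.
Step 10. [r1c8∈{7,8}] box 3 places 8 nowhere but r1c8, so r1c8=8.
Step 11. [r9c8∈{1}] r9c8's peers cover all but 1, so r9c8=1.
Step 12. [r1c6∈{2,3}] 2 has one home in col 6: r1c6. So r1c6=2.
Step 13. [r1c5∈{3}] r1c5 has the single candidate 3 ⇒ r1c5=3.
Step 14. [r1c1∈{7}] only 7 remains possible at r1c1, so r1c1=7.
Step 15. [r2c1∈{3}] nothing but 3 survives at r2c1. So r2c1=3.
Step 16. [r2c6∈{6}] only 6 remains possible at r2c6 ⇒ r2c6=6.
Step 17. [r2c2∈{1}] only 1 remains possible at r2c2 ⇒ r2c2=1.
Step 18. [r8c5∈{1}] r8c5 is down to just 1, so r8c5=1.
Step 19. [r4c3∈{7}] r4c3 is down to just 7. So r4c3=7.
Step 20. [r9c7∈{4}] r9c7 is down to just 4, so r9c7=4.
Step 21. [r6c9∈{1}] r6c9's peers cover all but 1. So r6c9=1.
Step 22. [r1c4∈{5}] r1c4 is down to just 5, so r1c4=5.
Step 23. [r4c9∈{3}] r4c9 is down to just 3. So r4c9=3.
Step 24. [r7c9∈{7}] nothing but 7 survives at r7c9. So r7c9=7.
Step 25. [r7c5∈{2}] only 2 remains possible at r7c5. So r7c5=2.
Step 26. [r5c1∈{2}] only 2 remains possible at r5c1. So r5c1=2.
Step 27. [r9c6∈{9}] r9c6 has the single candidate 9, so r9c6=9.
Step 28. [r4c2∈{6}] nothing but 6 survives at r4c2. So r4c2=6.
Step 29. [r4c1∈{8}] r4c1's peers cover all but 8 ⇒ r4c1=8.
Step 30. [r3c8∈{7}] only 7 remains possible at r3c8 ⇒ r3c8=7.
Step 31. [r7c7∈{6}] nothing but 6 survives at r7c7 ⇒ r7c7=6.
Step 32. [r2c4∈{7}] r2c4's peers cover all but 7, so r2c4=7.
Step 33. [r8c4∈{6}] only 6 remains possible at r8c4 ⇒ r8c4=6.
Step 34. [r2c5∈{8}] r2c5 is down to just 8 ⇒ r2c5=8.
Step 35. [r6c8∈{5}] nothing but 5 survives at r6c8. So r6c8=5.
Step 36. [r9c9∈{8}] r9c9's peers cover all but 8 ⇒ r9c9=8.
Step 37. [r5c6∈{3}] r5c6's peers cover all but 3. So r5c6=3.
Step 38. [r7c2∈{3}] only 3 remains possible at r7c2 ⇒ r7c2=3.
Step 39. [r6c1∈{9}] nothing but 9 survives at r6c1. So r6c1=9.

Answer: 7 9 4 5 3 2 1 8 6 / 3 1 2 7 8 6 5 4 9 / 5 8 6 9 4 1 3 7 2 / 8 6 7 1 5 4 9 2 3 / 2 5 1 8 9 3 7 6 4 / 9 4 3 2 6 7 8 5 1 / 1 3 8 4 2 5 6 9 7 / 4 7 9 6 1 8 2 3 5 / 6 2 5 3 7 9 4 1 8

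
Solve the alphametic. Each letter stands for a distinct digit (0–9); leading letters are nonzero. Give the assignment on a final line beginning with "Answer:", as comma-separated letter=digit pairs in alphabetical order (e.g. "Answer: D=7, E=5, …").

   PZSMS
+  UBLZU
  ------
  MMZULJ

Step 1. [col 1: S + U ≡ J (mod 10)] J=8 is one option consistent with column 1 (S + U ≡ J (mod 10), carry-in 0) — take it. So J=8.
Step 2. [col 1: S + U ≡ J (mod 10)] column 1 (S + U ≡ J (mod 10), carry-in 0) doesn't pin S yet; pick S=2 and continue. So S=2.
Step 3. [col 1: S + U ≡ J (mod 10)] from column 1 (S=2, J=8, carry-in 0, digits 2,8 already taken and all letters distinct): U must equal 6, so U=6.
Step 4. [col 2: M + Z ≡ L (mod 10)] several values work for Z in column 2 (M + Z ≡ L (mod 10), carry-in 0); try Z=3 ⇒ Z=3.
Step 5. [col 2: M + Z ≡ L (mod 10)] no forcing yet in column 2 (carry-in 0); M=1 is free and consistent — try it. So M=1.
Step 6. [col 2: M + Z ≡ L (mod 10)] column 2: given M=1, Z=3, carry-in 0, and digits 1,2,3,6,8 already taken and all letters distinct, M+Z≡L (mod 10) forces L=4 ⇒ L=4.
Step 7. [col 4: Z + B ≡ Z (mod 10)] from column 4 (Z=3, carry-in 0, digits 1,2,3,4,6,8 already taken and all letters distinct): B must equal 0, so B=0.
Step 8. [col 5: P + U ≡ M (mod 10)] from column 5 (U=6, M=1, carry-in 0, digits 0,1,2,3,4,6,8 already taken and all letters distinct): P must equal 5, so P=5.

Answer: B=0, J=8, L=4, M=1, P=5, S=2, U=6, Z=3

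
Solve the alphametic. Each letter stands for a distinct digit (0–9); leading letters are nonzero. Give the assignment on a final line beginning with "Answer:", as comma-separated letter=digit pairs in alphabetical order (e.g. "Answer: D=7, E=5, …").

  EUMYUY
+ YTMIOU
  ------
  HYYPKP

Step 1. [col 1: Y + U ≡ P (mod 10)] several values work for U in column 1 (Y + U ≡ P (mod 10), carry-in 0); try U=6 ⇒ U=6.
Step 2. [col 1: Y + U ≡ P (mod 10)] column 1 (Y + U ≡ P (mod 10), carry-in 0) doesn't pin Y yet; pick Y=7 and continue. So Y=7.
Step 3. [col 1: Y + U ≡ P (mod 10)] column 1 reads Y+U+carry(0)=P with Y=7, U=6; with digits 6,7 already taken and all letters distinct, the only value for P is 3. So P=3.
Step 4. [col 2: U + O ≡ K (mod 10)] several values work for K in column 2 (U + O ≡ K (mod 10), carry-in 1); try K=1, so K=1.
Step 5. [col 2: U + O ≡ K (mod 10)] column 2: given U=6, K=1, carry-in 1, and digits 1,3,6,7 already taken and all letters distinct, U+O≡K (mod 10) forces O=4 ⇒ O=4.
Step 6. [col 3: Y + I ≡ P (mod 10)] in column 3 we have Y+I≡P with carry-in 1; given Y=7, P=3 and digits 1,3,4,6,7 already taken and all letters distinct, that pins I to 5 ⇒ I=5.
Step 7. [col 4: M + M ≡ Y (mod 10)] column 4 reads M+M+carry(1)=Y with Y=7; with digits 1,3,4,5,6,7 already taken and all letters distinct, the only value for M is 8 ⇒ M=8.
Step 8. [col 5: U + T ≡ Y (mod 10)] column 5 reads U+T+carry(1)=Y with U=6, Y=7; with digits 1,3,4,5,6,7,8 already taken and all letters distinct, the only value for T is 0, so T=0.
Step 9. [col 6: E + Y ≡ H (mod 10)] in column 6 we have E+Y≡H with carry-in 0; given Y=7 and digits 0,1,3,4,5,6,7,8 already taken and all letters distinct, that pins H to 9. So H=9.
Step 10. [col 6: E + Y ≡ H (mod 10)] from column 6 (Y=7, H=9, carry-in 0, digits 0,1,3,4,5,6,7,8,9 already taken and all letters distinct): E must equal 2 ⇒ E=2.

Answer: E=2, H=9, I=5, K=1, M=8, O=4, P=3, T=0, U=6, Y=7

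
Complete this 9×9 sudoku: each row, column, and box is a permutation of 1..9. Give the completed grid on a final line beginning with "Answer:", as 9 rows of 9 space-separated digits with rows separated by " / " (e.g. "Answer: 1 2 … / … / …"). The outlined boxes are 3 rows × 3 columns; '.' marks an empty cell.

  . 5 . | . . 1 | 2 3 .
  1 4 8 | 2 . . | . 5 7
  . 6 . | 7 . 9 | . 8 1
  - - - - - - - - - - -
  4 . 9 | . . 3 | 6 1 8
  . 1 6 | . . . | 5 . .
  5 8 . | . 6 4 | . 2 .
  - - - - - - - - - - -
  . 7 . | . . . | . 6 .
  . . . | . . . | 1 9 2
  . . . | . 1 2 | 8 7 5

Step 1. [r8c2∈{3}] r8c2 has the single candidate 3. So r8c2=3.
Step 2. [r4c5∈{2,5,7}] across row 4, 7 lands solely at r4c5. So r4c5=7.
Step 3. [r9c4∈{3,4,6,9}] in row 9, 3 fits only at r9c4, so r9c4=3.
Step 4. [r5c6∈{8}] only 8 remains possible at r5c6, so r5c6=8.
Step 5. [r7c6∈{5}] nothing but 5 survives at r7c6, so r7c6=5.
Step 6. [r1c1∈{7,9}] box 1 places 9 nowhere but r1c1 ⇒ r1c1=9.
Step 7. [r5c4∈{9}] nothing but 9 survives at r5c4 ⇒ r5c4=9.
Step 8. [r6c7∈{3,7,9}] r6c7 is the only open cell in col 7 admitting 7, so r6c7=7.
Step 9. [r6c3∈{3}] r6c3 is down to just 3, so r6c3=3.
Step 10. [r3c7∈{4}] nothing but 4 survives at r3c7. So r3c7=4.
Step 11. [r7c9∈{3,4}] r7c9 is the only open cell in box 9 admitting 4. So r7c9=4.
Step 12. [r7c4∈{8}] only 8 remains possible at r7c4 ⇒ r7c4=8.
Step 13. [r7c1∈{2}] r7c1 has the single candidate 2 ⇒ r7c1=2.
Step 14. [r8c5∈{4}] r8c5 has the single candidate 4 ⇒ r8c5=4.
Step 15. [r8c4∈{6}] nothing but 6 survives at r8c4, so r8c4=6.
Step 16. [r3c5∈{3,5}] row 3 places 5 nowhere but r3c5, so r3c5=5.
Step 17. [r4c2∈{2}] r4c2's peers cover all but 2 ⇒ r4c2=2.
Step 18. [r7c5∈{9}] only 9 remains possible at r7c5, so r7c5=9.
Step 19. [r4c4∈{5}] nothing but 5 survives at r4c4. So r4c4=5.
Step 20. [r9c1∈{6}] r9c1 has the single candidate 6, so r9c1=6.
Step 21. [r8c3∈{5}] only 5 remains possible at r8c3 ⇒ r8c3=5.
Step 22. [r2c5∈{3}] only 3 remains possible at r2c5 ⇒ r2c5=3.
Step 23. [r7c3∈{1}] r7c3's peers cover all but 1 ⇒ r7c3=1.
Step 24. [r3c1∈{3}] nothing but 3 survives at r3c1. So r3c1=3.
Step 25. [r8c6∈{7}] only 7 remains possible at r8c6 ⇒ r8c6=7.
Step 26. [r6c9∈{9}] r6c9 is down to just 9, so r6c9=9.
Step 27. [r1c4∈{4}] r1c4's peers cover all but 4 ⇒ r1c4=4.
Step 28. [r9c2∈{9}] r9c2's peers cover all but 9, so r9c2=9.
Step 29. [r1c5∈{8}] r1c5 has the single candidate 8, so r1c5=8.
Step 30. [r1c3∈{7}] r1c3 has the single candidate 7 ⇒ r1c3=7.
Step 31. [r6c4∈{1}] only 1 remains possible at r6c4, so r6c4=1.
Step 32. [r5c9∈{3}] r5c9 is down to just 3. So r5c9=3.
Step 33. [r2c6∈{6}] r2c6 is down to just 6, so r2c6=6.
Step 34. [r3c3∈{2}] only 2 remains possible at r3c3, so r3c3=2.
Step 35. [r1c9∈{6}] r1c9's peers cover all but 6 ⇒ r1c9=6.
Step 36. [r2c7∈{9}] nothing but 9 survives at r2c7. So r2c7=9.
Step 37. [r5c1∈{7}] only 7 remains possible at r5c1 ⇒ r5c1=7.
Step 38. [r9c3∈{4}] only 4 remains possible at r9c3. So r9c3=4.
Step 39. [r5c5∈{2}] only 2 remains possible at r5c5 ⇒ r5c5=2.
Step 40. [r8c1∈{8}] only 8 remains possible at r8c1, so r8c1=8.
Step 41. [r5c8∈{4}] r5c8's peers cover all but 4, so r5c8=4.
Step 42. [r7c7∈{3}] r7c7 is down to just 3 ⇒ r7c7=3.

Answer: 9 5 7 4 8 1 2 3 6 / 1 4 8 2 3 6 9 5 7 / 3 6 2 7 5 9 4 8 1 / 4 2 9 5 7 3 6 1 8 / 7 1 6 9 2 8 5 4 3 / 5 8 3 1 6 4 7 2 9 / 2 7 1 8 9 5 3 6 4 / 8 3 5 6 4 7 1 9 2 / 6 9 4 3 1 2 8 7 5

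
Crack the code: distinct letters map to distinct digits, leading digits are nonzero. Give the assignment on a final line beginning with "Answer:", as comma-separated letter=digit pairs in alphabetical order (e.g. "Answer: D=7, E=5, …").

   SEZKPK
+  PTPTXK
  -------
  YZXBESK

Step 1. [Y] Y is the leading digit of a 7-digit sum of two 6-digit numbers; the final carry is exactly 1. So Y=1.
Step 2. [col 1: K + K ≡ K (mod 10)] in column 1 we have K+K≡K with carry-in 0; given nothing yet and digits 1 already taken and all letters distinct, that pins K to 0, so K=0.
Step 3. [col 2: P + X ≡ S (mod 10)] column 2 (P + X ≡ S (mod 10), carry-in 0) doesn't pin P yet; pick P=9 and continue. So P=9.
Step 4. [col 2: P + X ≡ S (mod 10)] no forcing yet in column 2 (carry-in 0); S=7 is free and consistent — try it ⇒ S=7.
Step 5. [col 2: P + X ≡ S (mod 10)] column 2: given P=9, S=7, carry-in 0, and digits 0,1,7,9 already taken and all letters distinct, P+X≡S (mod 10) forces X=8 ⇒ X=8.
Step 6. [col 3: K + T ≡ E (mod 10)] T=3 is one option consistent with column 3 (K + T ≡ E (mod 10), carry-in 1) — take it. So T=3.
Step 7. [col 3: K + T ≡ E (mod 10)] column 3: given K=0, T=3, carry-in 1, and digits 0,1,3,7,8,9 already taken and all letters distinct, K+T≡E (mod 10) forces E=4. So E=4.
Step 8. [col 4: Z + P ≡ B (mod 10)] in column 4 we have Z+P≡B with carry-in 0; given P=9 and digits 0,1,3,4,7,8,9 already taken and all letters distinct, that pins B to 5, so B=5.
Step 9. [col 4: Z + P ≡ B (mod 10)] column 4 reads Z+P+carry(0)=B with P=9, B=5; with digits 0,1,3,4,5,7,8,9 already taken and all letters distinct, the only value for Z is 6 ⇒ Z=6.

Answer: B=5, E=4, K=0, P=9, S=7, T=3, X=8, Y=1, Z=6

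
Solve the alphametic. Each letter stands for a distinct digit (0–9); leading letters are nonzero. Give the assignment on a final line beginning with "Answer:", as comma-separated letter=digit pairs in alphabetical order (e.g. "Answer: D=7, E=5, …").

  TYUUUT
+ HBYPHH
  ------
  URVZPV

Step 1. [col 1: T + H ≡ V (mod 10)] T=1 is one option consistent with column 1 (T + H ≡ V (mod 10), carry-in 0) — take it. So T=1.
Step 2. [col 1: T + H ≡ V (mod 10)] several values work for H in column 1 (T + H ≡ V (mod 10), carry-in 0); try H=5 ⇒ H=5.
Step 3. [col 1: T + H ≡ V (mod 10)] in column 1 we have T+H≡V with carry-in 0; given T=1, H=5 and digits 1,5 already taken and all letters distinct, that pins V to 6. So V=6.
Step 4. [col 2: U + H ≡ P (mod 10)] column 2 (U + H ≡ P (mod 10), carry-in 0) doesn't pin P yet; pick P=2 and continue. So P=2.
Step 5. [col 2: U + H ≡ P (mod 10)] in column 2 we have U+H≡P with carry-in 0; given H=5, P=2 and digits 1,2,5,6 already taken and all letters distinct, that pins U to 7, so U=7.
Step 6. [col 3: U + P ≡ Z (mod 10)] in column 3 we have U+P≡Z with carry-in 1; given U=7, P=2 and digits 1,2,5,6,7 already taken and all letters distinct, that pins Z to 0 ⇒ Z=0.
Step 7. [col 4: U + Y ≡ V (mod 10)] column 4 reads U+Y+carry(1)=V with U=7, V=6; with digits 0,1,2,5,6,7 already taken and all letters distinct, the only value for Y is 8 ⇒ Y=8.
Step 8. [col 5: Y + B ≡ R (mod 10)] column 5 reads Y+B+carry(1)=R with Y=8; with digits 0,1,2,5,6,7,8 already taken and all letters distinct, the only value for R is 3. So R=3.
Step 9. [col 5: Y + B ≡ R (mod 10)] in column 5 we have Y+B≡R with carry-in 1; given Y=8, R=3 and digits 0,1,2,3,5,6,7,8 already taken and all letters distinct, that pins B to 4 ⇒ B=4.

Answer: B=4, H=5, P=2, R=3, T=1, U=7, V=6, Y=8, Z=0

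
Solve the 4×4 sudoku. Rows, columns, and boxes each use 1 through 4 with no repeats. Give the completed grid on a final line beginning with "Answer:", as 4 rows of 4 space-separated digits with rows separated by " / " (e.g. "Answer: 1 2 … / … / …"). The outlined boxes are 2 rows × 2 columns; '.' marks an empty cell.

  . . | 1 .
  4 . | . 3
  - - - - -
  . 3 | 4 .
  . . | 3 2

Step 1. [r2c2∈{1,2}] row 2 places 1 nowhere but r2c2 ⇒ r2c2=1.
Step 2. [r3c1∈{1,2}] across row 3, 2 lands solely at r3c1, so r3c1=2.
Step 3. [r4c2∈{4}] r4c2 has the single candidate 4, so r4c2=4.
Step 4. [r4c1∈{1}] r4c1 is down to just 1 ⇒ r4c1=1.
Step 5. [r1c1∈{3}] only 3 remains possible at r1c1, so r1c1=3.
Step 6. [r3c4∈{1}] r3c4 is down to just 1 ⇒ r3c4=1.
Step 7. [r2c3∈{2}] r2c3 has the single candidate 2. So r2c3=2.
Step 8. [r1c2∈{2}] r1c2 has the single candidate 2, so r1c2=2.
Step 9. [r1c4∈{4}] r1c4's peers cover all but 4 ⇒ r1c4=4.

Answer: 3 2 1 4 / 4 1 2 3 / 2 3 4 1 / 1 4 3 2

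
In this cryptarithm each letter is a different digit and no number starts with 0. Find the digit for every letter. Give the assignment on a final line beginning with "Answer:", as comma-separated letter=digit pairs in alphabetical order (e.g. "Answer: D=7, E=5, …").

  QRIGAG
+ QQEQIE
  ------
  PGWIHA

Step 1. [col 1: G + E ≡ A (mod 10)] E=3 is one option consistent with column 1 (G + E ≡ A (mod 10), carry-in 0) — take it ⇒ E=3.
Step 2. [col 1: G + E ≡ A (mod 10)] no forcing yet in column 1 (carry-in 0); G=6 is free and consistent — try it, so G=6.
Step 3. [col 1: G + E ≡ A (mod 10)] from column 1 (G=6, E=3, carry-in 0, digits 3,6 already taken and all letters distinct): A must equal 9 ⇒ A=9.
Step 4. [col 2: A + I ≡ H (mod 10)] no forcing yet in column 2 (carry-in 0); H=0 is free and consistent — try it. So H=0.
Step 5. [col 2: A + I ≡ H (mod 10)] column 2 reads A+I+carry(0)=H with A=9, H=0; with digits 0,3,6,9 already taken and all letters distinct, the only value for I is 1, so I=1.
Step 6. [col 3: G + Q ≡ I (mod 10)] in column 3 we have G+Q≡I with carry-in 1; given G=6, I=1 and digits 0,1,3,6,9 already taken and all letters distinct, that pins Q to 4 ⇒ Q=4.
Step 7. [col 4: I + E ≡ W (mod 10)] column 4 reads I+E+carry(1)=W with I=1, E=3; with digits 0,1,3,4,6,9 already taken and all letters distinct, the only value for W is 5 ⇒ W=5.
Step 8. [col 5: R + Q ≡ G (mod 10)] in column 5 we have R+Q≡G with carry-in 0; given Q=4, G=6 and digits 0,1,3,4,5,6,9 already taken and all letters distinct, that pins R to 2, so R=2.
Step 9. [col 6: Q + Q ≡ P (mod 10)] column 6: given Q=4, carry-in 0, and digits 0,1,2,3,4,5,6,9 already taken and all letters distinct, Q+Q≡P (mod 10) forces P=8 ⇒ P=8.

Answer: A=9, E=3, G=6, H=0, I=1, P=8, Q=4, R=2, W=5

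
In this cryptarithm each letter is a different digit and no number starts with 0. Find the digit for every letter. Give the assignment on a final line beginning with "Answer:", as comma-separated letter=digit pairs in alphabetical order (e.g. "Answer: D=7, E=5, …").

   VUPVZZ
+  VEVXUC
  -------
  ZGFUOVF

Step 1. [col 1: Z + C ≡ F (mod 10)] several values work for C in column 1 (Z + C ≡ F (mod 10), carry-in 0); try C=6. So C=6.
Step 2. [col 1: Z + C ≡ F (mod 10)] several values work for F in column 1 (Z + C ≡ F (mod 10), carry-in 0); try F=7 ⇒ F=7.
Step 3. [col 1: Z + C ≡ F (mod 10)] column 1: given C=6, F=7, carry-in 0, and digits 6,7 already taken and all letters distinct, Z+C≡F (mod 10) forces Z=1, so Z=1.
Step 4. [col 2: Z + U ≡ V (mod 10)] column 2 (Z + U ≡ V (mod 10), carry-in 0) doesn't pin V yet; pick V=5 and continue. So V=5.
Step 5. [col 2: Z + U ≡ V (mod 10)] in column 2 we have Z+U≡V with carry-in 0; given Z=1, V=5 and digits 1,5,6,7 already taken and all letters distinct, that pins U to 4 ⇒ U=4.
Step 6. [col 3: V + X ≡ O (mod 10)] column 3 (V + X ≡ O (mod 10), carry-in 0) doesn't pin O yet; pick O=8 and continue, so O=8.
Step 7. [col 3: V + X ≡ O (mod 10)] column 3 reads V+X+carry(0)=O with V=5, O=8; with digits 1,4,5,6,7,8 already taken and all letters distinct, the only value for X is 3, so X=3.
Step 8. [col 4: P + V ≡ U (mod 10)] column 4 reads P+V+carry(0)=U with V=5, U=4; with digits 1,3,4,5,6,7,8 already taken and all letters distinct, the only value for P is 9, so P=9.
Step 9. [col 5: U + E ≡ F (mod 10)] in column 5 we have U+E≡F with carry-in 1; given U=4, F=7 and digits 1,3,4,5,6,7,8,9 already taken and all letters distinct, that pins E to 2. So E=2.
Step 10. [col 6: V + V ≡ G (mod 10)] in column 6 we have V+V≡G with carry-in 0; given V=5 and digits 1,2,3,4,5,6,7,8,9 already taken and all letters distinct, that pins G to 0, so G=0.

Answer: C=6, E=2, F=7, G=0, O=8, P=9, U=4, V=5, X=3, Z=1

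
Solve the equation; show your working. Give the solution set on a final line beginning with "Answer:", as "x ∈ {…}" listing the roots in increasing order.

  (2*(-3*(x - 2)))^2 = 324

Step 1. [(2*(-3*(x - 2)))^2 = 324] √ both sides: 324 ≥ 0 gives two branches ⇒ sqrt: 2*(-3*(x - 2)) = 18 or -18.
Step 2. [2*(-3*(x - 2)) = 18 or -18] 2 out front; divide by 2 ⇒ div: -3*(x - 2) = 9 or -9.
Step 3. [-3*(x - 2) = 9 or -9] -3·(inner) — divide through by -3 ⇒ div: x - 2 = -3 or 3.
Step 4. [x - 2 = -3 or 3] add 2: x sits inside (… - 2), so sub: x = -1 or 5.

Answer: x ∈ {-1, 5}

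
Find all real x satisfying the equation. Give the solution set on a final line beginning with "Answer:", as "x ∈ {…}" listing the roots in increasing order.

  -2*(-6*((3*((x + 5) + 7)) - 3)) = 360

Step 1. [-2*(-6*((3*((x + 5) + 7)) - 3)) = 360] divide by the outer -2 ⇒ div: -6*((3*((x + 5) + 7)) - 3) = -180.
Step 2. [-6*((3*((x + 5) + 7)) - 3) = -180] leading coefficient -6: divide by -6, so div: (3*((x + 5) + 7)) - 3 = 30.
Step 3. [(3*((x + 5) + 7)) - 3 = 30] -3 is outermost — add 3 both sides, so sub: 3*((x + 5) + 7) = 33.
Step 4. [3*((x + 5) + 7) = 33] LHS = 3·(…); ÷3 both sides, so div: (x + 5) + 7 = 11.
Step 5. [(x + 5) + 7 = 11] 7 comes off first (subtract 7) ⇒ sub: x + 5 = 4.
Step 6. [x + 5 = 4] the outer +5 inverts by subtracting 5 ⇒ sub: x = -1.

Answer: x ∈ {-1}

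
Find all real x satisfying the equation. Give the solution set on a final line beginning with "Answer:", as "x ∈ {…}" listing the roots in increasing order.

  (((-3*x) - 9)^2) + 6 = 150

Step 1. [(((-3*x) - 9)^2) + 6 = 150] peel the +6: subtract 6 from each side. So sub: ((-3*x) - 9)^2 = 144.
Step 2. [((-3*x) - 9)^2 = 144] LHS squared, RHS 144 ≥ 0: apply √ (±). So sqrt: (-3*x) - 9 = 12 or -12.
Step 3. [(-3*x) - 9 = 12 or -12] the outer -9 inverts by adding 9. So sub: -3*x = 21 or -3.
Step 4. [-3*x = 21 or -3] -3 out front; divide by -3, so div: x = -7 or 1.

Answer: x ∈ {-7, 1}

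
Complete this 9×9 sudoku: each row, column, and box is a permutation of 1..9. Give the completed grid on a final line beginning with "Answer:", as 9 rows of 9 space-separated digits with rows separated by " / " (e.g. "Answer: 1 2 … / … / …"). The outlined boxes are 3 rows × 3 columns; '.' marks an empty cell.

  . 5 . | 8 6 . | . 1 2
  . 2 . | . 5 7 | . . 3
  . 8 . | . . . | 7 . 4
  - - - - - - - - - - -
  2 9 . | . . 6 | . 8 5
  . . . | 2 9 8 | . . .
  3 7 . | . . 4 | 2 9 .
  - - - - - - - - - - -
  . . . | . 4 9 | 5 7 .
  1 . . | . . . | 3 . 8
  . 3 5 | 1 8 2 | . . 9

Step 1. [r7c2∈{6}] r7c2 is down to just 6. So r7c2=6.
Step 2. [r2c8∈{6}] r2c8's peers cover all but 6. So r2c8=6.
Step 3. [r2c3∈{1,4,9}] in row 2, 1 fits only at r2c3. So r2c3=1.
Step 4. [r4c3∈{4}] r4c3's peers cover all but 4 ⇒ r4c3=4.
Step 5. [r5c3∈{6}] only 6 remains possible at r5c3 ⇒ r5c3=6.
Step 6. [r8c3∈{2,7,9}] row 8 places 9 nowhere but r8c3. So r8c3=9.
Step 7. [r3c3∈{3}] only 3 remains possible at r3c3, so r3c3=3.
Step 8. [r9c8∈{4}] nothing but 4 survives at r9c8, so r9c8=4.
Step 9. [r4c7∈{1}] r4c7's peers cover all but 1. So r4c7=1.
Step 10. [r1c1∈{4,7,9}] 4 has one home in row 1: r1c1, so r1c1=4.
Step 11. [r2c1∈{9}] r2c1 is down to just 9. So r2c1=9.
Step 12. [r8c5∈{7}] r8c5's peers cover all but 7, so r8c5=7.
Step 13. [r3c6∈{1}] r3c6 is down to just 1. So r3c6=1.
Step 14. [r7c1∈{8}] r7c1 has the single candidate 8 ⇒ r7c1=8.
Step 15. [r8c6∈{5}] only 5 remains possible at r8c6. So r8c6=5.
Step 16. [r4c5∈{3}] nothing but 3 survives at r4c5. So r4c5=3.
Step 17. [r5c1∈{5}] nothing but 5 survives at r5c1. So r5c1=5.
Step 18. [r9c1∈{7}] only 7 remains possible at r9c1 ⇒ r9c1=7.
Step 19. [r5c2∈{1}] r5c2 is down to just 1 ⇒ r5c2=1.
Step 20. [r3c5∈{2}] r3c5 has the single candidate 2, so r3c5=2.
Step 21. [r2c4∈{4}] r2c4's peers cover all but 4. So r2c4=4.
Step 22. [r4c4∈{7}] nothing but 7 survives at r4c4. So r4c4=7.
Step 23. [r5c9∈{7}] r5c9 has the single candidate 7. So r5c9=7.
Step 24. [r8c2∈{4}] r8c2 is down to just 4 ⇒ r8c2=4.
Step 25. [r1c7∈{9}] r1c7's peers cover all but 9. So r1c7=9.
Step 26. [r7c9∈{1}] nothing but 1 survives at r7c9. So r7c9=1.
Step 27. [r6c3∈{8}] nothing but 8 survives at r6c3, so r6c3=8.
Step 28. [r7c3∈{2}] r7c3's peers cover all but 2 ⇒ r7c3=2.
Step 29. [r6c5∈{1}] r6c5 is down to just 1. So r6c5=1.
Step 30. [r5c8∈{3}] r5c8's peers cover all but 3. So r5c8=3.
Step 31. [r1c6∈{3}] r1c6 has the single candidate 3. So r1c6=3.
Step 32. [r3c1∈{6}] r3c1's peers cover all but 6. So r3c1=6.
Step 33. [r3c4∈{9}] only 9 remains possible at r3c4 ⇒ r3c4=9.
Step 34. [r5c7∈{4}] only 4 remains possible at r5c7 ⇒ r5c7=4.
Step 35. [r7c4∈{3}] r7c4 has the single candidate 3. So r7c4=3.
Step 36. [r6c4∈{5}] r6c4 is down to just 5, so r6c4=5.
Step 37. [r8c4∈{6}] r8c4's peers cover all but 6 ⇒ r8c4=6.
Step 38. [r3c8∈{5}] r3c8 is down to just 5 ⇒ r3c8=5.
Step 39. [r9c7∈{6}] r9c7 has the single candidate 6 ⇒ r9c7=6.
Step 40. [r1c3∈{7}] only 7 remains possible at r1c3 ⇒ r1c3=7.
Step 41. [r8c8∈{2}] nothing but 2 survives at r8c8. So r8c8=2.
Step 42. [r2c7∈{8}] r2c7 is down to just 8 ⇒ r2c7=8.
Step 43. [r6c9∈{6}] r6c9 has the single candidate 6. So r6c9=6.

Answer: 4 5 7 8 6 3 9 1 2 / 9 2 1 4 5 7 8 6 3 / 6 8 3 9 2 1 7 5 4 / 2 9 4 7 3 6 1 8 5 / 5 1 6 2 9 8 4 3 7 / 3 7 8 5 1 4 2 9 6 / 8 6 2 3 4 9 5 7 1 / 1 4 9 6 7 5 3 2 8 / 7 3 5 1 8 2 6 4 9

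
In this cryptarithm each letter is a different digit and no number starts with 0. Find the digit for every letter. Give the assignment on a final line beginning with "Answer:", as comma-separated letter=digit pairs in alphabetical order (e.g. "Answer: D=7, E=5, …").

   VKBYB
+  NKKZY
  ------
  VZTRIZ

Step 1. [col 1: B + Y ≡ Z (mod 10)] no forcing yet in column 1 (carry-in 0); Z=0 is free and consistent — try it ⇒ Z=0.
Step 2. [col 1: B + Y ≡ Z (mod 10)] column 1 (B + Y ≡ Z (mod 10), carry-in 0) doesn't pin B yet; pick B=3 and continue. So B=3.
Step 3. [col 1: B + Y ≡ Z (mod 10)] column 1: given B=3, Z=0, carry-in 0, and digits 0,3 already taken and all letters distinct, B+Y≡Z (mod 10) forces Y=7, so Y=7.
Step 4. [V] V is the leading digit of a 6-digit sum of two 5-digit numbers; the final carry is exactly 1 ⇒ V=1.
Step 5. [col 2: Y + Z ≡ I (mod 10)] column 2: given Y=7, Z=0, carry-in 1, and digits 0,1,3,7 already taken and all letters distinct, Y+Z≡I (mod 10) forces I=8 ⇒ I=8.
Step 6. [col 3: B + K ≡ R (mod 10)] no forcing yet in column 3 (carry-in 0); K=2 is free and consistent — try it ⇒ K=2.
Step 7. [col 3: B + K ≡ R (mod 10)] from column 3 (B=3, K=2, carry-in 0, digits 0,1,2,3,7,8 already taken and all letters distinct): R must equal 5. So R=5.
Step 8. [col 4: K + K ≡ T (mod 10)] in column 4 we have K+K≡T with carry-in 0; given K=2 and digits 0,1,2,3,5,7,8 already taken and all letters distinct, that pins T to 4 ⇒ T=4.
Step 9. [col 5: V + N ≡ Z (mod 10)] in column 5 we have V+N≡Z with carry-in 0; given V=1, Z=0 and digits 0,1,2,3,4,5,7,8 already taken and all letters distinct, that pins N to 9 ⇒ N=9.

Answer: B=3, I=8, K=2, N=9, R=5, T=4, V=1, Y=7, Z=0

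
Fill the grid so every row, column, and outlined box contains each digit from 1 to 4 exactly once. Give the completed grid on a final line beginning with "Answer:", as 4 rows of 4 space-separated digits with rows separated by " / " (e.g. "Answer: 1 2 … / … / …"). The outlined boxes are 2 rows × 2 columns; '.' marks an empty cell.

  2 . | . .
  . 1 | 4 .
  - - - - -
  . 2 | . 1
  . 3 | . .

Step 1. [r4c4∈{2,4}] 4 has one home in col 4: r4c4, so r4c4=4.
Step 2. [r1c4∈{3}] nothing but 3 survives at r1c4, so r1c4=3.
Step 3. [r2c1∈{3}] nothing but 3 survives at r2c1. So r2c1=3.
Step 4. [r1c2∈{4}] r1c2 is down to just 4 ⇒ r1c2=4.
Step 5. [r3c1∈{4}] r3c1 is down to just 4, so r3c1=4.
Step 6. [r1c3∈{1}] only 1 remains possible at r1c3 ⇒ r1c3=1.
Step 7. [r3c3∈{3}] r3c3 has the single candidate 3, so r3c3=3.
Step 8. [r4c3∈{2}] r4c3's peers cover all but 2. So r4c3=2.
Step 9. [r2c4∈{2}] nothing but 2 survives at r2c4, so r2c4=2.
Step 10. [r4c1∈{1}] r4c1's peers cover all but 1 ⇒ r4c1=1.

Answer: 2 4 1 3 / 3 1 4 2 / 4 2 3 1 / 1 3 2 4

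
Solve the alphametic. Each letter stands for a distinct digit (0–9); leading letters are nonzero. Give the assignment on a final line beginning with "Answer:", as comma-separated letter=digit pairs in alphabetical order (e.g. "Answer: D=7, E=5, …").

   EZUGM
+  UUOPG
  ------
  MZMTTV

Step 1. [col 1: M + G ≡ V (mod 10)] G=8 is one option consistent with column 1 (M + G ≡ V (mod 10), carry-in 0) — take it ⇒ G=8.
Step 2. [col 1: M + G ≡ V (mod 10)] no forcing yet in column 1 (carry-in 0); M=1 is free and consistent — try it. So M=1.
Step 3. [col 1: M + G ≡ V (mod 10)] column 1 reads M+G+carry(0)=V with M=1, G=8; with digits 1,8 already taken and all letters distinct, the only value for V is 9 ⇒ V=9.
Step 4. [col 2: G + P ≡ T (mod 10)] T=0 is one option consistent with column 2 (G + P ≡ T (mod 10), carry-in 0) — take it. So T=0.
Step 5. [col 2: G + P ≡ T (mod 10)] column 2: given G=8, T=0, carry-in 0, and digits 0,1,8,9 already taken and all letters distinct, G+P≡T (mod 10) forces P=2, so P=2.
Step 6. [col 3: U + O ≡ T (mod 10)] several values work for O in column 3 (U + O ≡ T (mod 10), carry-in 1); try O=3. So O=3.
Step 7. [col 3: U + O ≡ T (mod 10)] column 3: given O=3, T=0, carry-in 1, and digits 0,1,2,3,8,9 already taken and all letters distinct, U+O≡T (mod 10) forces U=6 ⇒ U=6.
Step 8. [col 4: Z + U ≡ M (mod 10)] column 4: given U=6, M=1, carry-in 1, and digits 0,1,2,3,6,8,9 already taken and all letters distinct, Z+U≡M (mod 10) forces Z=4 ⇒ Z=4.
Step 9. [col 5: E + U ≡ Z (mod 10)] in column 5 we have E+U≡Z with carry-in 1; given U=6, Z=4 and digits 0,1,2,3,4,6,8,9 already taken and all letters distinct, that pins E to 7, so E=7.

Answer: E=7, G=8, M=1, O=3, P=2, T=0, U=6, V=9, Z=4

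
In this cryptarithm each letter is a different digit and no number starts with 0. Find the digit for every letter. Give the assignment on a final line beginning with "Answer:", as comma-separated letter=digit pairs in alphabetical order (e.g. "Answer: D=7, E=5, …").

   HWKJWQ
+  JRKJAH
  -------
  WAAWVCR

Step 1. [W] adding two 6-digit numbers gives at most 6+1 digits, and here it does — W is that final carry and must be 1 ⇒ W=1.
Step 2. [col 1: Q + H ≡ R (mod 10)] column 1 (Q + H ≡ R (mod 10), carry-in 0) doesn't pin R yet; pick R=0 and continue, so R=0.
Step 3. [col 1: Q + H ≡ R (mod 10)] H=3 is one option consistent with column 1 (Q + H ≡ R (mod 10), carry-in 0) — take it. So H=3.
Step 4. [col 1: Q + H ≡ R (mod 10)] in column 1 we have Q+H≡R with carry-in 0; given H=3, R=0 and digits 0,1,3 already taken and all letters distinct, that pins Q to 7, so Q=7.
Step 5. [col 2: W + A ≡ C (mod 10)] no forcing yet in column 2 (carry-in 1); A=2 is free and consistent — try it, so A=2.
Step 6. [col 2: W + A ≡ C (mod 10)] from column 2 (W=1, A=2, carry-in 1, digits 0,1,2,3,7 already taken and all letters distinct): C must equal 4. So C=4.
Step 7. [col 3: J + J ≡ V (mod 10)] column 3 (J + J ≡ V (mod 10), carry-in 0) doesn't pin V yet; pick V=8 and continue, so V=8.
Step 8. [col 3: J + J ≡ V (mod 10)] column 3: given V=8, carry-in 0, and digits 0,1,2,3,4,7,8 already taken and all letters distinct, J+J≡V (mod 10) forces J=9. So J=9.
Step 9. [col 4: K + K ≡ W (mod 10)] in column 4 we have K+K≡W with carry-in 1; given W=1 and digits 0,1,2,3,4,7,8,9 already taken and all letters distinct, that pins K to 5. So K=5.

Answer: A=2, C=4, H=3, J=9, K=5, Q=7, R=0, V=8, W=1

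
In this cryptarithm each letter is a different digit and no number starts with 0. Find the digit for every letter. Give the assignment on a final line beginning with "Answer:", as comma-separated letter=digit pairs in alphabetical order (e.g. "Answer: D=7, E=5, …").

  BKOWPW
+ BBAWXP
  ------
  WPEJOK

Step 1. [col 1: W + P ≡ K (mod 10)] column 1 (W + P ≡ K (mod 10), carry-in 0) doesn't pin P yet; pick P=1 and continue, so P=1.
Step 2. [col 1: W + P ≡ K (mod 10)] no forcing yet in column 1 (carry-in 0); W=7 is free and consistent — try it ⇒ W=7.
Step 3. [col 1: W + P ≡ K (mod 10)] column 1: given W=7, P=1, carry-in 0, and digits 1,7 already taken and all letters distinct, W+P≡K (mod 10) forces K=8 ⇒ K=8.
Step 4. [col 2: P + X ≡ O (mod 10)] column 2 (P + X ≡ O (mod 10), carry-in 0) doesn't pin O yet; pick O=6 and continue, so O=6.
Step 5. [col 2: P + X ≡ O (mod 10)] column 2 reads P+X+carry(0)=O with P=1, O=6; with digits 1,6,7,8 already taken and all letters distinct, the only value for X is 5, so X=5.
Step 6. [col 3: W + W ≡ J (mod 10)] column 3 reads W+W+carry(0)=J with W=7; with digits 1,5,6,7,8 already taken and all letters distinct, the only value for J is 4, so J=4.
Step 7. [col 4: O + A ≡ E (mod 10)] several values work for E in column 4 (O + A ≡ E (mod 10), carry-in 1); try E=9. So E=9.
Step 8. [col 4: O + A ≡ E (mod 10)] in column 4 we have O+A≡E with carry-in 1; given O=6, E=9 and digits 1,4,5,6,7,8,9 already taken and all letters distinct, that pins A to 2, so A=2.
Step 9. [col 5: K + B ≡ P (mod 10)] in column 5 we have K+B≡P with carry-in 0; given K=8, P=1 and digits 1,2,4,5,6,7,8,9 already taken and all letters distinct, that pins B to 3. So B=3.

Answer: A=2, B=3, E=9, J=4, K=8, O=6, P=1, W=7, X=5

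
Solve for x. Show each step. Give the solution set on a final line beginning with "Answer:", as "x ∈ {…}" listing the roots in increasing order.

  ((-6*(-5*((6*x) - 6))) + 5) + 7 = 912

Step 1. [((-6*(-5*((6*x) - 6))) + 5) + 7 = 912] peel the +7: subtract 7 from each side. So sub: (-6*(-5*((6*x) - 6))) + 5 = 905.
Step 2. [(-6*(-5*((6*x) - 6))) + 5 = 905] peel the +5: subtract 5 from each side, so sub: -6*(-5*((6*x) - 6)) = 900.
Step 3. [-6*(-5*((6*x) - 6)) = 900] LHS = -6·(…); ÷-6 both sides, so div: -5*((6*x) - 6) = -150.
Step 4. [-5*((6*x) - 6) = -150] leading coefficient -5: divide by -5. So div: (6*x) - 6 = 30.
Step 5. [(6*x) - 6 = 30] common factor 6 (LHS and 30) — divide through. So factor: x - 1 = 5.
Step 6. [x - 1 = 5] peel the -1: add 1 from each side, so sub: x = 6.

Answer: x ∈ {6}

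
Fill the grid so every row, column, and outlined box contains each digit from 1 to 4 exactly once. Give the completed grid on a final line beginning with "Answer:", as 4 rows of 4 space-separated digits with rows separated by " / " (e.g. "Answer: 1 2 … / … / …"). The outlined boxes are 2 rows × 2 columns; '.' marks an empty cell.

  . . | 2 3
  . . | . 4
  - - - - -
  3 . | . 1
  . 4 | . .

Step 1. [r1c2∈{1}] r1c2 is down to just 1, so r1c2=1.
Step 2. [r2c1∈{2}] r2c1's peers cover all but 2. So r2c1=2.
Step 3. [r1c1∈{4}] nothing but 4 survives at r1c1. So r1c1=4.
Step 4. [r4c1∈{1}] r4c1 has the single candidate 1. So r4c1=1.
Step 5. [r4c4∈{2}] r4c4's peers cover all but 2. So r4c4=2.
Step 6. [r2c2∈{3}] r2c2 is down to just 3, so r2c2=3.
Step 7. [r3c3∈{4}] r3c3 has the single candidate 4 ⇒ r3c3=4.
Step 8. [r2c3∈{1}] only 1 remains possible at r2c3, so r2c3=1.
Step 9. [r3c2∈{2}] r3c2 is down to just 2. So r3c2=2.
Step 10. [r4c3∈{3}] only 3 remains possible at r4c3 ⇒ r4c3=3.

Answer: 4 1 2 3 / 2 3 1 4 / 3 2 4 1 / 1 4 3 2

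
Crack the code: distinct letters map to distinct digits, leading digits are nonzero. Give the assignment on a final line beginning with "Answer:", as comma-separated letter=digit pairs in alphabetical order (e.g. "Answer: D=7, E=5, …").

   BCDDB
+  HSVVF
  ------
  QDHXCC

Step 1. [col 1: B + F ≡ C (mod 10)] column 1 (B + F ≡ C (mod 10), carry-in 0) doesn't pin F yet; pick F=9 and continue ⇒ F=9.
Step 2. [Q] adding two 5-digit numbers gives at most 5+1 digits, and here it does — Q is that final carry and must be 1 ⇒ Q=1.
Step 3. [col 1: B + F ≡ C (mod 10)] several values work for C in column 1 (B + F ≡ C (mod 10), carry-in 0); try C=6 ⇒ C=6.
Step 4. [col 1: B + F ≡ C (mod 10)] in column 1 we have B+F≡C with carry-in 0; given F=9, C=6 and digits 1,6,9 already taken and all letters distinct, that pins B to 7, so B=7.
Step 5. [col 2: D + V ≡ C (mod 10)] no forcing yet in column 2 (carry-in 1); V=3 is free and consistent — try it ⇒ V=3.
Step 6. [col 2: D + V ≡ C (mod 10)] from column 2 (V=3, C=6, carry-in 1, digits 1,3,6,7,9 already taken and all letters distinct): D must equal 2, so D=2.
Step 7. [col 3: D + V ≡ X (mod 10)] from column 3 (D=2, V=3, carry-in 0, digits 1,2,3,6,7,9 already taken and all letters distinct): X must equal 5 ⇒ X=5.
Step 8. [col 4: C + S ≡ H (mod 10)] no forcing yet in column 4 (carry-in 0); S=8 is free and consistent — try it, so S=8.
Step 9. [col 4: C + S ≡ H (mod 10)] from column 4 (C=6, S=8, carry-in 0, digits 1,2,3,5,6,7,8,9 already taken and all letters distinct): H must equal 4 ⇒ H=4.

Answer: B=7, C=6, D=2, F=9, H=4, Q=1, S=8, V=3, X=5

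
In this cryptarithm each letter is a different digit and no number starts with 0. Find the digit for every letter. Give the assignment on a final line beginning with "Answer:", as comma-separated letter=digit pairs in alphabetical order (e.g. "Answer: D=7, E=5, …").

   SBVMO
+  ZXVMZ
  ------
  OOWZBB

Step 1. [col 1: O + Z ≡ B (mod 10)] column 1 (O + Z ≡ B (mod 10), carry-in 0) doesn't pin B yet; pick B=4 and continue, so B=4.
Step 2. [col 1: O + Z ≡ B (mod 10)] no forcing yet in column 1 (carry-in 0); Z=3 is free and consistent — try it, so Z=3.
Step 3. [col 1: O + Z ≡ B (mod 10)] column 1 reads O+Z+carry(0)=B with Z=3, B=4; with digits 3,4 already taken and all letters distinct, the only value for O is 1. So O=1.
Step 4. [col 2: M + M ≡ B (mod 10)] column 2 (M + M ≡ B (mod 10), carry-in 0) doesn't pin M yet; pick M=7 and continue, so M=7.
Step 5. [col 3: V + V ≡ Z (mod 10)] column 3 reads V+V+carry(1)=Z with Z=3; with digits 1,3,4,7 already taken and all letters distinct, the only value for V is 6, so V=6.
Step 6. [col 4: B + X ≡ W (mod 10)] X=0 is one option consistent with column 4 (B + X ≡ W (mod 10), carry-in 1) — take it, so X=0.
Step 7. [col 4: B + X ≡ W (mod 10)] from column 4 (B=4, X=0, carry-in 1, digits 0,1,3,4,6,7 already taken and all letters distinct): W must equal 5. So W=5.
Step 8. [col 5: S + Z ≡ O (mod 10)] in column 5 we have S+Z≡O with carry-in 0; given Z=3, O=1 and digits 0,1,3,4,5,6,7 already taken and all letters distinct, that pins S to 8, so S=8.

Answer: B=4, M=7, O=1, S=8, V=6, W=5, X=0, Z=3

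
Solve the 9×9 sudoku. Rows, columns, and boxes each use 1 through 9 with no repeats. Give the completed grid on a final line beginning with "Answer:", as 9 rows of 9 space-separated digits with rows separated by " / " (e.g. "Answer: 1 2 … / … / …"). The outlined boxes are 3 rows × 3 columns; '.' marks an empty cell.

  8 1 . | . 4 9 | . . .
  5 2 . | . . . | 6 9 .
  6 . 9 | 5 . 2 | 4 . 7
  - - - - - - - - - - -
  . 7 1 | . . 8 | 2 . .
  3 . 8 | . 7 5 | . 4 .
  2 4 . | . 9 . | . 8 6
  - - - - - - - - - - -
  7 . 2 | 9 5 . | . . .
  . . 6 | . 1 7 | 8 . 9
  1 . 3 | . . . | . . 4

Step 1. [r9c5∈{2,6,8}] col 5 places 2 nowhere but r9c5 ⇒ r9c5=2.
Step 2. [r5c9∈{1}] r5c9 has the single candidate 1, so r5c9=1.
Step 3. [r7c9∈{3}] r7c9's peers cover all but 3, so r7c9=3.
Step 4. [r8c4∈{3,4}] r8c4 is the only open cell in row 8 admitting 3, so r8c4=3.
Step 5. [r1c4∈{6,7}] r1c4 is the only open cell in row 1 admitting 6. So r1c4=6.
Step 6. [r2c4∈{1,7,8}] r2c4 is the only open cell in col 4 admitting 7. So r2c4=7.
Step 7. [r9c8∈{5,6,7}] across col 8, 7 lands solely at r9c8. So r9c8=7.
Step 8. [r9c7∈{5}] nothing but 5 survives at r9c7. So r9c7=5.
Step 9. [r1c7∈{3}] r1c7 has the single candidate 3. So r1c7=3.
Step 10. [r6c6∈{1,3}] 3 has one home in row 6: r6c6, so r6c6=3.
Step 11. [r1c9∈{2,5}] r1c9 is the only open cell in col 9 admitting 2. So r1c9=2.
Step 12. [r3c5∈{3,8}] r3c5 is the only open cell in row 3 admitting 8. So r3c5=8.
Step 13. [r7c8∈{1,6}] in col 8, 6 fits only at r7c8, so r7c8=6.
Step 14. [r9c2∈{8,9}] r9c2 is the only open cell in row 9 admitting 9. So r9c2=9.
Step 15. [r1c8∈{5}] nothing but 5 survives at r1c8 ⇒ r1c8=5.
Step 16. [r7c7∈{1}] r7c7's peers cover all but 1 ⇒ r7c7=1.
Step 17. [r5c2∈{6}] r5c2 is down to just 6. So r5c2=6.
Step 18. [r4c5∈{6}] only 6 remains possible at r4c5, so r4c5=6.
Step 19. [r7c6∈{4}] nothing but 4 survives at r7c6 ⇒ r7c6=4.
Step 20. [r8c2∈{5}] nothing but 5 survives at r8c2 ⇒ r8c2=5.
Step 21. [r7c2∈{8}] r7c2 is down to just 8. So r7c2=8.
Step 22. [r9c4∈{8}] r9c4's peers cover all but 8. So r9c4=8.
Step 23. [r6c4∈{1}] r6c4 has the single candidate 1, so r6c4=1.
Step 24. [r9c6∈{6}] nothing but 6 survives at r9c6. So r9c6=6.
Step 25. [r4c9∈{5}] r4c9's peers cover all but 5, so r4c9=5.
Step 26. [r4c8∈{3}] r4c8's peers cover all but 3, so r4c8=3.
Step 27. [r6c7∈{7}] r6c7 is down to just 7, so r6c7=7.
Step 28. [r2c9∈{8}] nothing but 8 survives at r2c9 ⇒ r2c9=8.
Step 29. [r5c4∈{2}] nothing but 2 survives at r5c4, so r5c4=2.
Step 30. [r6c3∈{5}] r6c3 has the single candidate 5. So r6c3=5.
Step 31. [r8c1∈{4}] only 4 remains possible at r8c1. So r8c1=4.
Step 32. [r3c8∈{1}] r3c8's peers cover all but 1. So r3c8=1.
Step 33. [r2c6∈{1}] r2c6's peers cover all but 1, so r2c6=1.
Step 34. [r1c3∈{7}] r1c3 has the single candidate 7. So r1c3=7.
Step 35. [r4c4∈{4}] r4c4 has the single candidate 4. So r4c4=4.
Step 36. [r4c1∈{9}] nothing but 9 survives at r4c1. So r4c1=9.
Step 37. [r5c7∈{9}] r5c7's peers cover all but 9. So r5c7=9.
Step 38. [r2c5∈{3}] r2c5's peers cover all but 3 ⇒ r2c5=3.
Step 39. [r3c2∈{3}] nothing but 3 survives at r3c2, so r3c2=3.
Step 40. [r8c8∈{2}] r8c8 is down to just 2, so r8c8=2.
Step 41. [r2c3∈{4}] r2c3's peers cover all but 4 ⇒ r2c3=4.

Answer: 8 1 7 6 4 9 3 5 2 / 5 2 4 7 3 1 6 9 8 / 6 3 9 5 8 2 4 1 7 / 9 7 1 4 6 8 2 3 5 / 3 6 8 2 7 5 9 4 1 / 2 4 5 1 9 3 7 8 6 / 7 8 2 9 5 4 1 6 3 / 4 5 6 3 1 7 8 2 9 / 1 9 3 8 2 6 5 7 4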